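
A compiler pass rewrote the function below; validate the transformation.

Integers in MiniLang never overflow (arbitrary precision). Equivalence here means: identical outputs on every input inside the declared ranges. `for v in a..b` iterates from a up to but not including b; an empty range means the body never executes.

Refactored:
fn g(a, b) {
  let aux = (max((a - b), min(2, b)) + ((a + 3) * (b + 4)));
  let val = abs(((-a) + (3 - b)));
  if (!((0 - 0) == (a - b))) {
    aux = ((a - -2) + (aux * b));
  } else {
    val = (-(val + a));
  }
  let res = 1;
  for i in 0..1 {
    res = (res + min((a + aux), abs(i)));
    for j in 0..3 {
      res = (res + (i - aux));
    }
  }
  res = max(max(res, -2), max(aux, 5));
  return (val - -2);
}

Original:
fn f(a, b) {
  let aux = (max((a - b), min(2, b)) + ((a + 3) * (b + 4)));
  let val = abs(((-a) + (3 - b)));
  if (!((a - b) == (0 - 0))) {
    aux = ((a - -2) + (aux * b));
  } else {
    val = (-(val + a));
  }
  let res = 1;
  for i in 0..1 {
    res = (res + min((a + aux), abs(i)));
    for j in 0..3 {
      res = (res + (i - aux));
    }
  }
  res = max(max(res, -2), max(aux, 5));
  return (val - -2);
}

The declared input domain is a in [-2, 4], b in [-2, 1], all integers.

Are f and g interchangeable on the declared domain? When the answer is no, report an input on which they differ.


Behavior is preserved: although same computation, different form, the outputs never diverge.
As a probe, take a=0, b=-2: f runs aux becomes 8; next val becomes 5; next (!((a - b) == (0 - 0))) evaluates to true; next aux becomes -14; next res becomes 1; next at i=0:; next res becomes -13; next at j=0:; next res becomes 1; next at j=1:; next res becomes 15; next at j=2:; next res becomes 29; next res becomes 29; next final value 7; g runs aux becomes 8; next val becomes 5; next (!((0 - 0) == (a - b))) evaluates to true; next aux becomes -14; next res becomes 1; next at i=0:; next res becomes -13; next at j=0:; next res becomes 1; next at j=1:; next res becomes 15; next at j=2:; next res becomes 29; next res becomes 29; next final value 7; both end at 7.
Checked all 28 inputs in the declared domain: the outputs agree on every one.
verdict: equivalent


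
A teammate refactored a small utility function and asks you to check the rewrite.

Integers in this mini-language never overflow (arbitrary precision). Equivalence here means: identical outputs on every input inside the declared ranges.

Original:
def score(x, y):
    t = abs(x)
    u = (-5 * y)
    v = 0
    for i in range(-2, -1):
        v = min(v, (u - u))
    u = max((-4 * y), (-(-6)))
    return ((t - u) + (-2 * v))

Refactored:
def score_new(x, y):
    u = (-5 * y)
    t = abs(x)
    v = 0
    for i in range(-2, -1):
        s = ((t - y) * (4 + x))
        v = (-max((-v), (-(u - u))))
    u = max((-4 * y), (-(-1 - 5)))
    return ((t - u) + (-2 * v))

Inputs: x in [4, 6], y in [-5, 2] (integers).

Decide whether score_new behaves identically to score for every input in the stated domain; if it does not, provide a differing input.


Although arithmetic usage differs; also constant usage differs; also statement counts differ; also local variable names differ; also min/max/abs usage differs, 24/24 inputs agree.
verdict: equivalent


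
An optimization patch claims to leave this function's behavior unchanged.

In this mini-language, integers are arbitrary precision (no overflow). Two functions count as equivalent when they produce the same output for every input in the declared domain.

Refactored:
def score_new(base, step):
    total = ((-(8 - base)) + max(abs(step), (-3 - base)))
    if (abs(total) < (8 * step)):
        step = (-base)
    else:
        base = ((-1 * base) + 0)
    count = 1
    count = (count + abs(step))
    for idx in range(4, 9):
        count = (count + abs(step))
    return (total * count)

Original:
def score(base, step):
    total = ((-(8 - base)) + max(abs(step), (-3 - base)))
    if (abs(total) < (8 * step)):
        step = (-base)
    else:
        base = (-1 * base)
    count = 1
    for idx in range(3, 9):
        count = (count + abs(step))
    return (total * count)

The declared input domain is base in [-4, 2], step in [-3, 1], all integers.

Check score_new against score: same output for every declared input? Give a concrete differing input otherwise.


Differences: min/max/abs usage differs; statement counts differ; constant usage differs; arithmetic usage differs; loop structure differs — yet all 35 inputs agree.
verdict: equivalent


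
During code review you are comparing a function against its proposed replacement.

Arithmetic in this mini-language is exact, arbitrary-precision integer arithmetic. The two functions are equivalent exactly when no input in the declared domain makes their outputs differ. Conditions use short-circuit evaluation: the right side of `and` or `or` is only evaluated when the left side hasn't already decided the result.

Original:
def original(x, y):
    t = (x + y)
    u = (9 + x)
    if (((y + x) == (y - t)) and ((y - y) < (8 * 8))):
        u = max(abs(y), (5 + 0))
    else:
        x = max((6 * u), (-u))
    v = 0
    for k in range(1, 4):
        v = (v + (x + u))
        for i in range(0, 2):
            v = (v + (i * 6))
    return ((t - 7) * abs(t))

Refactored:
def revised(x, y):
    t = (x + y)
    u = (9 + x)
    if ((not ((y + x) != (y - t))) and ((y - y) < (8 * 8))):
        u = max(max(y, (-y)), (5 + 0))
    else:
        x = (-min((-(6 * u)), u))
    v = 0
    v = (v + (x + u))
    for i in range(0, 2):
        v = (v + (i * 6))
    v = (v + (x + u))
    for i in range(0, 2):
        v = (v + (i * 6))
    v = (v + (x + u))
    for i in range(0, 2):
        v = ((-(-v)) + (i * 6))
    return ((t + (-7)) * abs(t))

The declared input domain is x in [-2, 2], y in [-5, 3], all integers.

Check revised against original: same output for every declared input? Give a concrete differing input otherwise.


Side by side, the visible changes include: local variable names differ, arithmetic usage differs, boolean connective usage differs, constant usage differs, statement counts differ, loop structure differs, min/max/abs usage differs, comparison usage differs.
As a probe, take x=2, y=0: original runs t := 2 | u := 11 | (((y + x) == (y - t)) and ((y - y) < (8 * 8))): false | x := 66 | v := 0 | iter k=1: | v := 77 | iter i=0: | v := 77 | iter i=1: | v := 83 | iter k=2: | v := 160 | iter i=0: | v := 160 | iter i=1: | v := 166 | iter k=3: | v := 243 | iter i=0: | v := 243 | iter i=1: | v := 249 | result -10; revised runs t := 2 | u := 11 | ((not ((y + x) != (y - t))) and ((y - y) < (8 * 8))): false | x := 66 | v := 0 | v := 77 | iter i=0: | v := 77 | iter i=1: | v := 83 | v := 160 | iter i=0: | v := 160 | iter i=1: | v := 166 | v := 243 | iter i=0: | v := 243 | iter i=1: | v := 249 | result -10; both end at -10.
Sweeping the whole domain (45 inputs) finds no disagreement.
verdict: equivalent


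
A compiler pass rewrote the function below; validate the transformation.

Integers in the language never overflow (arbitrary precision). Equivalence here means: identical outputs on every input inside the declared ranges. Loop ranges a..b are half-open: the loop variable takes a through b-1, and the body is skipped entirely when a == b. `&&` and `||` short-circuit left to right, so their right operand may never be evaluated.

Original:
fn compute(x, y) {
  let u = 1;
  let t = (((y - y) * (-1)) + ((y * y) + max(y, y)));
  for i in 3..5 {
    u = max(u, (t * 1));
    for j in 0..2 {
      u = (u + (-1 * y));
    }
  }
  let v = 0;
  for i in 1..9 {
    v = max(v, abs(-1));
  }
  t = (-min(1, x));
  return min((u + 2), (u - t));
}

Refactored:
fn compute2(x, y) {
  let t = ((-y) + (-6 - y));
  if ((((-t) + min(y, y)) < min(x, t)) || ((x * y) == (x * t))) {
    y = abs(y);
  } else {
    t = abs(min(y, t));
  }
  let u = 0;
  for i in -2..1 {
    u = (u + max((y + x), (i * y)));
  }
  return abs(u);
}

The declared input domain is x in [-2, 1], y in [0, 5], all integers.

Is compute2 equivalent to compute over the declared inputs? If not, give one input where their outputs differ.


Evaluate both at x=-2, y=0.
compute: u=1, then t=0, then (i=3), then u=1, then (j=0), then u=1, then (j=1), then u=1, then (i=4), then u=1, then (j=0), then u=1, then (j=1), then u=1, then v=0, then (i=1), then v=1, then (i=2), then v=1, then (i=3), then v=1, then (i=4), then v=1, then (i=5), then v=1, then (i=6), then v=1, then (i=7), then v=1, then (i=8), then v=1, then t=2, then returns -1
compute2: t=-6, then ((((-t) + min(y, y)) < min(x, t)) || ((x * y) == (x * t))) is false, then t=6, then u=0, then (i=-2), then u=0, then (i=-1), then u=0, then (i=0), then u=0, then returns 0
-1 against 0: the behavior changed.
verdict: not equivalent; witness: x=-2, y=0


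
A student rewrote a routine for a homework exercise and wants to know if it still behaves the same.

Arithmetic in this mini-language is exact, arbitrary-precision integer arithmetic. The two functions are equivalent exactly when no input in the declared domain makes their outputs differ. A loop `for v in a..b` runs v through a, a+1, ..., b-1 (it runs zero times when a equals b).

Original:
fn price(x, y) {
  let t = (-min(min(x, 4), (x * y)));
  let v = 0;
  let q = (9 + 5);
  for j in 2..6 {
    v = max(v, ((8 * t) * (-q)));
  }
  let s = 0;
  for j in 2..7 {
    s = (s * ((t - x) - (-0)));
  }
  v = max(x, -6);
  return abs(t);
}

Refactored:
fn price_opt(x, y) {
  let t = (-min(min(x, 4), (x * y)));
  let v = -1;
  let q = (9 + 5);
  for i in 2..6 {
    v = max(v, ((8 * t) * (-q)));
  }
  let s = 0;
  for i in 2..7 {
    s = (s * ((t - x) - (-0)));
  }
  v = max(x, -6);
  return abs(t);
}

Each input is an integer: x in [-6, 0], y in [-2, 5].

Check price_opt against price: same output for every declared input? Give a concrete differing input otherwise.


Equivalent. The suspicious edit (`0` became `-1`) never changes the result for any input inside the declared domain.
An exhaustive pass over the 56 declared inputs shows identical outputs.
Spot check at x=-3, y=4 — price: t=12, then v=0, then q=14, then (j=2), then v=0, then (j=3), then v=0, then (j=4), then v=0, then (j=5), then v=0, then s=0, then (j=2), then s=0, then (j=3), then s=0, then (j=4), then s=0, then (j=5), then s=0, then (j=6), then s=0, then v=-3, then returns 12. price_opt: t=12, then v=-1, then q=14, then (i=2), then v=-1, then (i=3), then v=-1, then (i=4), then v=-1, then (i=5), then v=-1, then s=0, then (i=2), then s=0, then (i=3), then s=0, then (i=4), then s=0, then (i=5), then s=0, then (i=6), then s=0, then v=-3, then returns 12. Both give 12.
verdict: equivalent


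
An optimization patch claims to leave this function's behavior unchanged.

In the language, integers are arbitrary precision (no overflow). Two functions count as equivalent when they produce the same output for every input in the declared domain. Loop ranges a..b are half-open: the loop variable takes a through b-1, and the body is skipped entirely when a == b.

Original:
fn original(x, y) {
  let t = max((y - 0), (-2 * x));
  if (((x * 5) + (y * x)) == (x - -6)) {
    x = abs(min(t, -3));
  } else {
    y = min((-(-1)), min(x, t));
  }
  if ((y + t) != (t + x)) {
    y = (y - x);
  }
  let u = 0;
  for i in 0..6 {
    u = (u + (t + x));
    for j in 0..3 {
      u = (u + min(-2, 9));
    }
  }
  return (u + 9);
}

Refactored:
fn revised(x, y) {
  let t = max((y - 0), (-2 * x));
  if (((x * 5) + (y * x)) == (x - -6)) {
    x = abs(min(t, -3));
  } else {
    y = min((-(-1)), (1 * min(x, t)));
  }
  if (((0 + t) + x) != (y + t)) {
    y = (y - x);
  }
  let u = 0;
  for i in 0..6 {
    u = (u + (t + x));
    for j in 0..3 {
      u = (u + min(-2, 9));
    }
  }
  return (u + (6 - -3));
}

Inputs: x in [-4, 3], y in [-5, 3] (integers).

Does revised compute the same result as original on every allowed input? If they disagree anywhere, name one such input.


Changes here: arithmetic usage differs, plus constant usage differs; the full 72-point sweep finds no disagreement.
verdict: equivalent


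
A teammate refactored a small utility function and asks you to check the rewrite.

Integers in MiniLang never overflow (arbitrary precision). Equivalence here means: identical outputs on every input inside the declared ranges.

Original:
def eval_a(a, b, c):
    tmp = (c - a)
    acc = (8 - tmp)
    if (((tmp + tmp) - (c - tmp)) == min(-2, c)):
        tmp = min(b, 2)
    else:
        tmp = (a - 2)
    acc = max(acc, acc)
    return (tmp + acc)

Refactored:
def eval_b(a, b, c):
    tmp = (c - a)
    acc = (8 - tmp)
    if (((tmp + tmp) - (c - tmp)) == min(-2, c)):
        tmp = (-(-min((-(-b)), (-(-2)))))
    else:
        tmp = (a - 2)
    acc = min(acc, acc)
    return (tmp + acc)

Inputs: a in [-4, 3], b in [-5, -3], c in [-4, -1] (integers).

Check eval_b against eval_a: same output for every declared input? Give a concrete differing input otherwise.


Equivalent. The suspicious edit (`max(acc, acc)` became `min(acc, acc)`) never changes the result for any input inside the declared domain.
Sweeping the whole domain (96 inputs) finds no disagreement.
One worked example (a=-3, b=-4, c=-1) — eval_a: tmp becomes 2; next acc becomes 6; next (((tmp + tmp) - (c - tmp)) == min(-2, c)) evaluates to false; next tmp becomes -5; next acc becomes 6; next final value 1; eval_b: tmp becomes 2; next acc becomes 6; next (((tmp + tmp) - (c - tmp)) == min(-2, c)) evaluates to false; next tmp becomes -5; next acc becomes 6; next final value 1; agreement on 1.
verdict: equivalent


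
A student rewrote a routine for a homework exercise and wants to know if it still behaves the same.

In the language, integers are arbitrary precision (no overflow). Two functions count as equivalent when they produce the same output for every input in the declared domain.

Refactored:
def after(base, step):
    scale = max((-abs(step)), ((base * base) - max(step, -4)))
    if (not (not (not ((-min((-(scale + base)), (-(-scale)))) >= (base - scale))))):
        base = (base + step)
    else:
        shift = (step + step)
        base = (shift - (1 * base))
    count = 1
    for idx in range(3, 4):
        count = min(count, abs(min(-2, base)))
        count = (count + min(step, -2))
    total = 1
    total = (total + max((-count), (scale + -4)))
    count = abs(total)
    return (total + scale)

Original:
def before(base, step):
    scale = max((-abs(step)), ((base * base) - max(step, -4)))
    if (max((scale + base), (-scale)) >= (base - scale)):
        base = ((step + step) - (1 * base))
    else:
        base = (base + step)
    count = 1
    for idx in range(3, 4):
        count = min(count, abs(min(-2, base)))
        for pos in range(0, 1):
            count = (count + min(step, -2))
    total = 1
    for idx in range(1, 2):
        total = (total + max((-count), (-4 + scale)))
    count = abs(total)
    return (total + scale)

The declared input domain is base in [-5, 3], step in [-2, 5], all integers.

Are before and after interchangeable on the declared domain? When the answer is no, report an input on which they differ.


Behavior is preserved: although loop structure differs, min/max/abs usage differs, local variable names differ, boolean connective usage differs, statement counts differ, the outputs never diverge.
One worked example (base=1, step=-1) — before: scale := 2 | (max((scale + base), (-scale)) >= (base - scale)): true | base := -3 | count := 1 | iter idx=3: | count := 1 | iter pos=0: | count := -1 | total := 1 | iter idx=1: | total := 2 | count := 2 | result 4; after: scale := 2 | (not (not (not ((-min((-(scale + base)), (-(-scale)))) >= (base - scale))))): false | shift := -2 | base := -3 | count := 1 | iter idx=3: | count := 1 | count := -1 | total := 1 | total := 2 | count := 2 | result 4; agreement on 4.
Across all 72 domain points the two functions coincide.
verdict: equivalent


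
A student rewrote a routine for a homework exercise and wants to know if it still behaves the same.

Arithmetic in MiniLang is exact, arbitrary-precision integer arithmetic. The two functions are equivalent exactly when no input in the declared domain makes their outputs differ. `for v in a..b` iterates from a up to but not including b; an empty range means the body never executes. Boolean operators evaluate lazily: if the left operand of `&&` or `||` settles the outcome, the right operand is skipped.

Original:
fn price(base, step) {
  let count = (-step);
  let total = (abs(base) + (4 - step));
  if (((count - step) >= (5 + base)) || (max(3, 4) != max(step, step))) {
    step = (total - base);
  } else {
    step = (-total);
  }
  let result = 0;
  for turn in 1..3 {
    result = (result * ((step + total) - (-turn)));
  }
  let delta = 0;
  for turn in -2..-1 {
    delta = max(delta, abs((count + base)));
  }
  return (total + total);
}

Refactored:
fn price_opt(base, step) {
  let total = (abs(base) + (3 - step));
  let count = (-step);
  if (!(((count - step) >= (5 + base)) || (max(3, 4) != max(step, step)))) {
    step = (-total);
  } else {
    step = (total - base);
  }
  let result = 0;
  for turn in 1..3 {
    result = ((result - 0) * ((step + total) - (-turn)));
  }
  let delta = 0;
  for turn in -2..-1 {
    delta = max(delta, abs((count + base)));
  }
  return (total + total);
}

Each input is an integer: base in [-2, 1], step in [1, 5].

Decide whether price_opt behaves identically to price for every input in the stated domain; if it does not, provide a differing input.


At base=-2, step=1: price gives 10, price_opt gives 8.
verdict: not equivalent; witness: base=-2, step=1


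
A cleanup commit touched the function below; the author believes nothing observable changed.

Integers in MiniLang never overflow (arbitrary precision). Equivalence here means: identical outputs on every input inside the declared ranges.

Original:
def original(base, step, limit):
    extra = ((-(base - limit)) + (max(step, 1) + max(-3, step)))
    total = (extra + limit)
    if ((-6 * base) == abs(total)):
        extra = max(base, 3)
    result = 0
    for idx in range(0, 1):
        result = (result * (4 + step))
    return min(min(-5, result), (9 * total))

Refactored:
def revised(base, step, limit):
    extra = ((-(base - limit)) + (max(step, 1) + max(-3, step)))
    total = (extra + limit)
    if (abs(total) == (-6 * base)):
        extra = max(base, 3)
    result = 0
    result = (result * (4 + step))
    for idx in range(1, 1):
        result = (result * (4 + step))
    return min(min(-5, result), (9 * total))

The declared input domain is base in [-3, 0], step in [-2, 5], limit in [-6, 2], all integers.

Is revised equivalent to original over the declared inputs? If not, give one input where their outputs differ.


Equivalent — the differences include statement counts differ; also loop structure differs; also arithmetic usage differs; also constant usage differs, yet no declared input distinguishes the two.
Spot check at base=-2, step=4, limit=2 — original: extra=12, then total=14, then ((-6 * base) == abs(total)) is false, then result=0, then (idx=0), then result=0, then returns -5. revised: extra=12, then total=14, then (abs(total) == (-6 * base)) is false, then result=0, then result=0, then the loop over idx runs zero times, then returns -5. Both give -5.
Every one of the 288 inputs gives matching results.
verdict: equivalent


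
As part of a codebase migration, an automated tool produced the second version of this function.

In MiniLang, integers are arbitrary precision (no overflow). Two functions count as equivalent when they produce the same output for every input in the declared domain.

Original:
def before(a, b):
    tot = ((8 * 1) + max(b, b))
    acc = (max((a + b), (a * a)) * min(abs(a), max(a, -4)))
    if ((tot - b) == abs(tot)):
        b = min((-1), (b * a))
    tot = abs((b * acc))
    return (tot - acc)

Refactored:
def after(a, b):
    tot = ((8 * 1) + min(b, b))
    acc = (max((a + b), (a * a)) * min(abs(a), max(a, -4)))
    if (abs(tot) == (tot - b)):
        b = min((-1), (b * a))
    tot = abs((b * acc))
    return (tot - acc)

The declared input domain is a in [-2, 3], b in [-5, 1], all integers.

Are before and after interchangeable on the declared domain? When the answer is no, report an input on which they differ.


Equivalent. The suspicious edit (`max(b, b)` became `min(b, b)`) never changes the result for any input inside the declared domain.
Sweeping the whole domain (42 inputs) finds no disagreement.
Tracing a=2, b=0: before: tot := 8 | acc := 8 | ((tot - b) == abs(tot)): true | b := -1 | tot := 8 | result 0 | after: tot := 8 | acc := 8 | (abs(tot) == (tot - b)): true | b := -1 | tot := 8 | result 0 — matching result 0.
verdict: equivalent


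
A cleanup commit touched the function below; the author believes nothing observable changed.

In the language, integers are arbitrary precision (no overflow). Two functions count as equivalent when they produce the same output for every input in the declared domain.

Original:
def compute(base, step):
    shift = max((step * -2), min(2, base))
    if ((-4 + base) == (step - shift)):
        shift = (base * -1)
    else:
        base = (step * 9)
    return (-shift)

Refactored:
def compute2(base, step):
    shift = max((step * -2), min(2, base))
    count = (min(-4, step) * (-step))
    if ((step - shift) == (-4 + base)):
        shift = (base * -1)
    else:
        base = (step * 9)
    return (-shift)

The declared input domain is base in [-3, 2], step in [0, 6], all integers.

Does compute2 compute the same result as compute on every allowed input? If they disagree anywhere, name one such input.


Although arithmetic usage differs, min/max/abs usage differs, statement counts differ, constant usage differs, local variable names differ, 42/42 inputs agree.
verdict: equivalent


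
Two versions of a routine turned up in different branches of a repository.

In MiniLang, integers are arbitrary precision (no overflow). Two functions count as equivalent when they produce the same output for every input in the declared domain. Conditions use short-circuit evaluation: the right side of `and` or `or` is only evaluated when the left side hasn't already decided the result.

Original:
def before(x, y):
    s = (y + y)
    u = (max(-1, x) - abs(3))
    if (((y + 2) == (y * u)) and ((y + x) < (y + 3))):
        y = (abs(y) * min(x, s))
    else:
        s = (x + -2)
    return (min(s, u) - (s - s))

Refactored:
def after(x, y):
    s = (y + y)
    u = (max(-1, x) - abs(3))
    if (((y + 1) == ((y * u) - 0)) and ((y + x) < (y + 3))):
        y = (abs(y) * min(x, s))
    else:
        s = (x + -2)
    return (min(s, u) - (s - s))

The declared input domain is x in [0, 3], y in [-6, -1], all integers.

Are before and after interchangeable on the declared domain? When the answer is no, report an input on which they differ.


On input x=2, y=-1, before returns -2 while after returns -1.
verdict: not equivalent; witness: x=2, y=-1


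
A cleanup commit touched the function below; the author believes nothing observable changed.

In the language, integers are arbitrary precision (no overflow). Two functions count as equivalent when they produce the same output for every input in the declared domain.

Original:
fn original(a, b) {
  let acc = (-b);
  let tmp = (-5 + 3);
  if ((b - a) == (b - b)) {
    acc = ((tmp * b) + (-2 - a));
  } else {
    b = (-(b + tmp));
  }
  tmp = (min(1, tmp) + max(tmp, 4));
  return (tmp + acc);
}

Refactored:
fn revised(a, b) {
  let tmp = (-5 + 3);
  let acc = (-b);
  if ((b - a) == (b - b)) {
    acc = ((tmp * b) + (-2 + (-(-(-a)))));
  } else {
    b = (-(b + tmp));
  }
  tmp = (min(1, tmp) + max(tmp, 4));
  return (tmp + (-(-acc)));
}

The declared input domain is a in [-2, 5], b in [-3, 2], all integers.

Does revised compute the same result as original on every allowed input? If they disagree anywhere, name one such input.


Comparing the listings, the differences include: arithmetic usage differs.
One worked example (a=2, b=-1) — original: acc = 1; tmp = -2; ((b - a) == (b - b)) -> false; b = 3; tmp = 2; return 3; revised: tmp = -2; acc = 1; ((b - a) == (b - b)) -> false; b = 3; tmp = 2; return 3; agreement on 3.
Sweeping the whole domain (48 inputs) finds no disagreement.
verdict: equivalent


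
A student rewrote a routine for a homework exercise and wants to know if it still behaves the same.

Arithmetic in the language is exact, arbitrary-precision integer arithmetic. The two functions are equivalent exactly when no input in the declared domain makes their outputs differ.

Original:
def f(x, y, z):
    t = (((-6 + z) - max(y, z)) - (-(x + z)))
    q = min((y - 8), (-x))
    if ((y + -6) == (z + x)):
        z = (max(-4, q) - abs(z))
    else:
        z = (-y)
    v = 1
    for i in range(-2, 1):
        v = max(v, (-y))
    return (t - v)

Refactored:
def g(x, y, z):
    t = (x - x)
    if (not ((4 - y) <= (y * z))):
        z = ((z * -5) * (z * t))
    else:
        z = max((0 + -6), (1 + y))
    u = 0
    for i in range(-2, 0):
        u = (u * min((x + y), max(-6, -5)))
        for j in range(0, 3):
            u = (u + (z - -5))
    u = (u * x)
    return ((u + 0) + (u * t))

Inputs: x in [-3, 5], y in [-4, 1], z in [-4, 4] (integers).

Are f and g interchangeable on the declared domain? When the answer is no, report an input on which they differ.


These are not equivalent — on x=-3, y=-4, z=-4 the outputs split (-17 vs 108).
f: t=-13, then q=-12, then ((y + -6) == (z + x)) is false, then z=4, then v=1, then (i=-2), then v=4, then (i=-1), then v=4, then (i=0), then v=4, then returns -17
g: t=0, then (not ((4 - y) <= (y * z))) is false, then z=-3, then u=0, then (i=-2), then u=0, then (j=0), then u=2, then (j=1), then u=4, then (j=2), then u=6, then (i=-1), then u=-42, then (j=0), then u=-40, then (j=1), then u=-38, then (j=2), then u=-36, then u=108, then returns 108
verdict: not equivalent; witness: x=-3, y=-4, z=-4


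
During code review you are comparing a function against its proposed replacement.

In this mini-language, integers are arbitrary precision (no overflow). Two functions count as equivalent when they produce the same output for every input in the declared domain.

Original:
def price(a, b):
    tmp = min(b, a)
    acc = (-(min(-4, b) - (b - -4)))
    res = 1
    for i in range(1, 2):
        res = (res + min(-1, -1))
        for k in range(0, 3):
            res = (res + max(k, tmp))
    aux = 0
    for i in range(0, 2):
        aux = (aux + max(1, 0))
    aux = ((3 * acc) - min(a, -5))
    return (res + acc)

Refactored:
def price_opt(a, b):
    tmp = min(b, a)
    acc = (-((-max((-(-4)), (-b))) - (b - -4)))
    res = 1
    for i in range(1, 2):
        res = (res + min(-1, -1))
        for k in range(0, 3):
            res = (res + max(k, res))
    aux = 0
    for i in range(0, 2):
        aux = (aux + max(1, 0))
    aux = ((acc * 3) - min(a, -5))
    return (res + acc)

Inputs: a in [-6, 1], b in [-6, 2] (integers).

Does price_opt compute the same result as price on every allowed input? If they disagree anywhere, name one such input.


Not equivalent: a=1, b=1 separates them (13 vs 12).
price: tmp=1, then acc=9, then res=1, then (i=1), then res=0, then (k=0), then res=1, then (k=1), then res=2, then (k=2), then res=4, then aux=0, then (i=0), then aux=1, then (i=1), then aux=2, then aux=32, then returns 13
price_opt: tmp=1, then acc=9, then res=1, then (i=1), then res=0, then (k=0), then res=0, then (k=1), then res=1, then (k=2), then res=3, then aux=0, then (i=0), then aux=1, then (i=1), then aux=2, then aux=32, then returns 12
verdict: not equivalent; witness: a=1, b=1


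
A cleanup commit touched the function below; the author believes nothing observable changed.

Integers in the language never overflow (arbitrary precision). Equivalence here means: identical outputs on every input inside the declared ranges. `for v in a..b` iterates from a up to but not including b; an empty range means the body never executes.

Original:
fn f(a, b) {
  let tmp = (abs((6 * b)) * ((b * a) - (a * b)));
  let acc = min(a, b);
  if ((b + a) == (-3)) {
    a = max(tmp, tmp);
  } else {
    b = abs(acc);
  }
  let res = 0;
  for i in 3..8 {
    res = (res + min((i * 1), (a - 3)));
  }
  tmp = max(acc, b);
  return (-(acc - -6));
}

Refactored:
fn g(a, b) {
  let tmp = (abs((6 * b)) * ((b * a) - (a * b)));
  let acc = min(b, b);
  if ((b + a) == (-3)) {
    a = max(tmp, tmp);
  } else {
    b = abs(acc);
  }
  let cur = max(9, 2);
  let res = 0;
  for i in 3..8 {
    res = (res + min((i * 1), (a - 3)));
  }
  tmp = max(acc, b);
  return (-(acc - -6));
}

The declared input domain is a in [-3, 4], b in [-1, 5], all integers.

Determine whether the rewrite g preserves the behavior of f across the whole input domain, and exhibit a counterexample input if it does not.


a=-3, b=-1 yields -3 from f but -5 from g.
verdict: not equivalent; witness: a=-3, b=-1


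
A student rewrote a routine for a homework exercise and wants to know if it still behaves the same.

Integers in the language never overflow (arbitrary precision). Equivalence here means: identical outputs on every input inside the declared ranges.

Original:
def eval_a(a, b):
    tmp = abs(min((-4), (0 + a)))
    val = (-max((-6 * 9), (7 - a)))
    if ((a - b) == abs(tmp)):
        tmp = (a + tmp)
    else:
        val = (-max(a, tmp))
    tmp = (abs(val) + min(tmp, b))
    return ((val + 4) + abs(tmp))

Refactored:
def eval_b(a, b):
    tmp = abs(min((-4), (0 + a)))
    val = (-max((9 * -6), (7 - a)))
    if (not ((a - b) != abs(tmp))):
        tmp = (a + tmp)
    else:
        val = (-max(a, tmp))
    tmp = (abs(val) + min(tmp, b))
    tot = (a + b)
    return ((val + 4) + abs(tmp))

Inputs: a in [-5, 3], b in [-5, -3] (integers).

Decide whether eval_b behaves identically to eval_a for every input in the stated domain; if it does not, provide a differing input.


The two versions differ — the changes include boolean connective usage differs; arithmetic usage differs; statement counts differ; local variable names differ; comparison usage differs.
Tracing a=1, b=-3: eval_a: tmp := 4 | val := -6 | ((a - b) == abs(tmp)): true | tmp := 5 | tmp := 3 | result 1 | eval_b: tmp := 4 | val := -6 | (not ((a - b) != abs(tmp))): true | tmp := 5 | tmp := 3 | tot := -2 | result 1 — matching result 1.
An exhaustive pass over the 27 declared inputs shows identical outputs.
verdict: equivalent


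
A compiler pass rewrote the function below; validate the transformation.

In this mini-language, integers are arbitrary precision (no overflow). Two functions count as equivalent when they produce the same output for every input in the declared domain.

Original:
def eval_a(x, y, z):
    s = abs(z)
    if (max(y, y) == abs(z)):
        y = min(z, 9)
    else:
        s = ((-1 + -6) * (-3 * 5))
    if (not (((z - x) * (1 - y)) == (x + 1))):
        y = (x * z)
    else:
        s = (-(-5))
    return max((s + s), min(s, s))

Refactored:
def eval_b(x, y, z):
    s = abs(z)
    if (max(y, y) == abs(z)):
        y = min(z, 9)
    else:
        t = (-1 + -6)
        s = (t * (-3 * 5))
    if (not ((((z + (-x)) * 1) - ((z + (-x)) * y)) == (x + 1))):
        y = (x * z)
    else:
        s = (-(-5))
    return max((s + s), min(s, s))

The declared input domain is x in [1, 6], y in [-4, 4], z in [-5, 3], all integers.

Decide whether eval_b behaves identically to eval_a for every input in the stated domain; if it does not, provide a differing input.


Reading the diff, among the changes: statement counts differ; arithmetic usage differs; local variable names differ.
One worked example (x=5, y=-1, z=3) — eval_a: s = 3; (max(y, y) == abs(z)) -> false; s = 105; (not (((z - x) * (1 - y)) == (x + 1))) -> true; y = 15; return 210; eval_b: s = 3; (max(y, y) == abs(z)) -> false; t = -7; s = 105; (not ((((z + (-x)) * 1) - ((z + (-x)) * y)) == (x + 1))) -> true; y = 15; return 210; agreement on 210.
An exhaustive pass over the 486 declared inputs shows identical outputs.
verdict: equivalent


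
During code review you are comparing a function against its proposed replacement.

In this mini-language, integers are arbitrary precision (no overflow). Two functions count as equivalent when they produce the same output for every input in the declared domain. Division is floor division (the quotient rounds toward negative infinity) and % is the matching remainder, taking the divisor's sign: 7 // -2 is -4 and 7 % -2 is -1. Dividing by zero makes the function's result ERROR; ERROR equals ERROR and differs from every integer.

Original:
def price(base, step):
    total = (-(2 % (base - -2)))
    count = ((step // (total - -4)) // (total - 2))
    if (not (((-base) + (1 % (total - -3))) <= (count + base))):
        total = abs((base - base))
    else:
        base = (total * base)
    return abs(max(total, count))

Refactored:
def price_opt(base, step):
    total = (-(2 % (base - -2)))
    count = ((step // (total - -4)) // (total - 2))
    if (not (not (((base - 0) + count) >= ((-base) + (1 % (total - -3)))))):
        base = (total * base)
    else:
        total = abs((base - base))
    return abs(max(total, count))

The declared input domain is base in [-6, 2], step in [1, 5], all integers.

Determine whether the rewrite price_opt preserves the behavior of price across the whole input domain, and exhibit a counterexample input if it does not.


Behavior is preserved: although constant usage differs, and arithmetic usage differs, and boolean connective usage differs, and comparison usage differs, the outputs never diverge.
Spot check at base=-1, step=4 — price: total=0, then count=-1, then (not (((-base) + (1 % (total - -3))) <= (count + base))) is true, then total=0, then returns 0. price_opt: total=0, then count=-1, then (not (not (((base - 0) + count) >= ((-base) + (1 % (total - -3)))))) is false, then total=0, then returns 0. Both give 0.
Every one of the 45 inputs gives matching results.
verdict: equivalent


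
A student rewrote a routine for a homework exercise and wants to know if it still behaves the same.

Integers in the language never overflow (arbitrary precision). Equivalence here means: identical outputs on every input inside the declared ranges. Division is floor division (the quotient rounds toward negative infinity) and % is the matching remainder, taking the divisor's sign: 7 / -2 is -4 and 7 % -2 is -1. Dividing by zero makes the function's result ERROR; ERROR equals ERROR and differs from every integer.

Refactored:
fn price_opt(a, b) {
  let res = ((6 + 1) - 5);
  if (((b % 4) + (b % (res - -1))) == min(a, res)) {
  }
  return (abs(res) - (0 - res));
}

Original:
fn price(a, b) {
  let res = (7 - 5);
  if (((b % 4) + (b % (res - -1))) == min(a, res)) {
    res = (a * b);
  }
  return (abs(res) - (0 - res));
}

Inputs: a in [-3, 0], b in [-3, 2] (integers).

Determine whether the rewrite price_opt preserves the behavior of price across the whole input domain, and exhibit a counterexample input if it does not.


Run the pair on a=0, b=0.
price: res=2, then (((b % 4) + (b % (res - -1))) == min(a, res)) is true, then res=0, then returns 0
price_opt: res=2, then (((b % 4) + (b % (res - -1))) == min(a, res)) is true, then returns 4
0 and 4 differ, so these are not the same function on this domain.
verdict: not equivalent; witness: a=0, b=0


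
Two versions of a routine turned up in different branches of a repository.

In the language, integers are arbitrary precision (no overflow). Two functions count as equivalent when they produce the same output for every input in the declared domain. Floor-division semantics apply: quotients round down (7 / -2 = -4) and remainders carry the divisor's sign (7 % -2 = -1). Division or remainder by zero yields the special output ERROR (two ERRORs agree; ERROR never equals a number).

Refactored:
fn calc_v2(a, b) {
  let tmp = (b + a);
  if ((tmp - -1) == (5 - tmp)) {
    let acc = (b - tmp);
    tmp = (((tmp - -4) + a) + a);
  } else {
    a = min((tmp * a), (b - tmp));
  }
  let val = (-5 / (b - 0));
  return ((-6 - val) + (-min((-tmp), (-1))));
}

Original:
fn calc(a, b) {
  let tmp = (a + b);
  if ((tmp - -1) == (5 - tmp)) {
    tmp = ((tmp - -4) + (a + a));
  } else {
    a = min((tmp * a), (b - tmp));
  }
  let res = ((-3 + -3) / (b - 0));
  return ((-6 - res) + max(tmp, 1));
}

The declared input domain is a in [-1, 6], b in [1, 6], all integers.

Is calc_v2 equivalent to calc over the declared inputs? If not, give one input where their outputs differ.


Take a=-1, b=1.
calc: tmp = 0; ((tmp - -1) == (5 - tmp)) -> false; a = 0; res = -6; return 1
calc_v2: tmp = 0; ((tmp - -1) == (5 - tmp)) -> false; a = 0; val = -5; return 0
1 and 0 differ, so these are not the same function on this domain.
verdict: not equivalent; witness: a=-1, b=1


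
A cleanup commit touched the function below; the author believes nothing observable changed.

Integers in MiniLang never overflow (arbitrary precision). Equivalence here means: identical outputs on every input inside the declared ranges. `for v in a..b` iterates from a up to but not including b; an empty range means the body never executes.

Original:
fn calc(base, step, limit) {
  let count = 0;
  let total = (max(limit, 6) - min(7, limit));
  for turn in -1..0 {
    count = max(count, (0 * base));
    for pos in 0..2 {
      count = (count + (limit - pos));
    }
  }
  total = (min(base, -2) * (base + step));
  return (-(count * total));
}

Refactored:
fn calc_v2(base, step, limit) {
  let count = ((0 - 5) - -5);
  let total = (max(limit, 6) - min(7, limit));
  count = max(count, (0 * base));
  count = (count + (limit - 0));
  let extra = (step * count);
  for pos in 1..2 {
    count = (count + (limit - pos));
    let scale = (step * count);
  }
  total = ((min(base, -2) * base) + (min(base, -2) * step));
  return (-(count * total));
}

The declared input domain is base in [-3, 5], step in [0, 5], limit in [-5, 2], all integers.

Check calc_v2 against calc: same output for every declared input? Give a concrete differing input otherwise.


Side by side, the visible changes include: local variable names differ, min/max/abs usage differs, constant usage differs, loop structure differs, statement counts differ, arithmetic usage differs.
Tracing base=4, step=4, limit=2: calc: count = 0; total = 4; [turn=-1]; count = 0; [pos=0]; count = 2; [pos=1]; count = 3; total = -16; return 48 | calc_v2: count = 0; total = 4; count = 0; count = 2; extra = 8; [pos=1]; count = 3; scale = 12; total = -16; return 48 — matching result 48.
Across all 432 domain points the two functions coincide.
verdict: equivalent


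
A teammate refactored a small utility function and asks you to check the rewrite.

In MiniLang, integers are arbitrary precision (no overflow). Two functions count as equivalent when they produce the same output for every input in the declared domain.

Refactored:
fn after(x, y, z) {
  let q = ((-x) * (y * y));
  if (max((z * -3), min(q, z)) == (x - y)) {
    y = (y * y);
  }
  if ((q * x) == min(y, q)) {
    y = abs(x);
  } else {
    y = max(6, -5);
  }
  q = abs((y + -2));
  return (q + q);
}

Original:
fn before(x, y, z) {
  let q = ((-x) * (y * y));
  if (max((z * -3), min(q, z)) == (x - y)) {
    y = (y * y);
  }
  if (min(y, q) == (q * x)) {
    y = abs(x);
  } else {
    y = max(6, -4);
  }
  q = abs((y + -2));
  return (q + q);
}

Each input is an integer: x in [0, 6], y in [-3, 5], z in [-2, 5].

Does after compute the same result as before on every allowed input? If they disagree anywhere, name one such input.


Equivalent. Although `-4` became `-5`, no input in the stated domain can expose it.
An exhaustive pass over the 504 declared inputs shows identical outputs.
As a probe, take x=0, y=4, z=2: before runs q := 0 | (max((z * -3), min(q, z)) == (x - y)): false | (min(y, q) == (q * x)): true | y := 0 | q := 2 | result 4; after runs q := 0 | (max((z * -3), min(q, z)) == (x - y)): false | ((q * x) == min(y, q)): true | y := 0 | q := 2 | result 4; both end at 4.
verdict: equivalent


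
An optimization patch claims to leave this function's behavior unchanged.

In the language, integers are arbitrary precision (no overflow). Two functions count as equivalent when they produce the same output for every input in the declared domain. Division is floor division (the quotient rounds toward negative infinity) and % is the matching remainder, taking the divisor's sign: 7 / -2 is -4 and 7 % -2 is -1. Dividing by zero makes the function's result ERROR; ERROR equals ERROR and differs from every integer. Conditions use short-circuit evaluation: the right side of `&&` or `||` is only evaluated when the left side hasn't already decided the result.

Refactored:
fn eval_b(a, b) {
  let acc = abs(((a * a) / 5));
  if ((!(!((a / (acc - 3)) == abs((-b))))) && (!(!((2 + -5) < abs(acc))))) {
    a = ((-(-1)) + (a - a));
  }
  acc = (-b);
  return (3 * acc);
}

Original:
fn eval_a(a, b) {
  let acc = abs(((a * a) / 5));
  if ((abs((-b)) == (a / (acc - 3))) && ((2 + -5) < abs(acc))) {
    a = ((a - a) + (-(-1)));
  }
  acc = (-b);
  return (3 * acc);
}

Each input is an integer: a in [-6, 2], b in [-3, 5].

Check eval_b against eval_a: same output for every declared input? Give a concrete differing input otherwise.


Comparing the listings, the differences include: boolean connective usage differs.
As a probe, take a=0, b=-1: eval_a runs acc=0, then ((abs((-b)) == (a / (acc - 3))) && ((2 + -5) < abs(acc))) is false, then acc=1, then returns 3; eval_b runs acc=0, then ((!(!((a / (acc - 3)) == abs((-b))))) && (!(!((2 + -5) < abs(acc))))) is false, then acc=1, then returns 3; both end at 3.
Checked all 81 inputs in the declared domain: the outputs agree on every one.
verdict: equivalent
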